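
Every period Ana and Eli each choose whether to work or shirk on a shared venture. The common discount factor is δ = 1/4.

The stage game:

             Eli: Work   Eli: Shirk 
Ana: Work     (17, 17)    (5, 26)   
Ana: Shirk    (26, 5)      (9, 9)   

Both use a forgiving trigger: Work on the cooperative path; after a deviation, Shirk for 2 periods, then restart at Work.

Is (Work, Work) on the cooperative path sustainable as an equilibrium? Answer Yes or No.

No

Comparing payoff streams over the 3 periods until play realigns: cooperate → 17(1+δ+…+δ^2); deviate → 26 + 9(δ+…+δ^2).
Cooperation is sustained iff (17−9)(δ+…+δ^2) ≥ 26−17.
δ+…+δ^2 = 1/4·(1−(1/4)^2)/(1−1/4) = 0.3125, and (26−17)/(17−9) = 1.1250.
0.3125 < 1.1250, so cooperation is not sustainable.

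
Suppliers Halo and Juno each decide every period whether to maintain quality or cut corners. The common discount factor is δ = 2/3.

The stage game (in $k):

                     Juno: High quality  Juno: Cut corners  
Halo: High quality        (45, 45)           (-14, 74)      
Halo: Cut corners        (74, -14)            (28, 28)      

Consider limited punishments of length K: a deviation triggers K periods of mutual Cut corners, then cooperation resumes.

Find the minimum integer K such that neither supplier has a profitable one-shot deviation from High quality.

5

No profitable deviation requires (45−28)(δ+…+δ^K) ≥ 74−45, i.e. δ+…+δ^K ≥ 29/17 ≈ 1.7059.
With δ = 2/3, the partial sums are K=1: 0.6667, K=2: 1.1111, K=3: 1.4074, K=4: 1.6049, K=5: 1.7366.
K = 5 is the first length at which the sum reaches 1.7059.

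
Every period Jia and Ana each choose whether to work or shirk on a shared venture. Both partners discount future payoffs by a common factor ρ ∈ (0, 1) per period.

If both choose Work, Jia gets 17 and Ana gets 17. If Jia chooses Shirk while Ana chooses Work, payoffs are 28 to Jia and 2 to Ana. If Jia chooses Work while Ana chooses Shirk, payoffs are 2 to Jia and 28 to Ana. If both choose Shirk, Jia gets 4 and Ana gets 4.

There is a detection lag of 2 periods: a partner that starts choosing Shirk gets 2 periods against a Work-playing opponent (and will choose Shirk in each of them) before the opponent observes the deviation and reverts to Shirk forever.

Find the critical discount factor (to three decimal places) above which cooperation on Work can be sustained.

0.677

A deviator earns 28 for 2 periods, then 4 forever; cooperating earns 17 forever. Multiplying the IC by (1−ρ):
17 ≥ 28(1−ρ^2) + 4ρ^2, so 24·ρ^2 ≥ 11 and ρ^2 ≥ 11/24.
ρ ≥ (11/24)^(1/2) ≈ 0.677.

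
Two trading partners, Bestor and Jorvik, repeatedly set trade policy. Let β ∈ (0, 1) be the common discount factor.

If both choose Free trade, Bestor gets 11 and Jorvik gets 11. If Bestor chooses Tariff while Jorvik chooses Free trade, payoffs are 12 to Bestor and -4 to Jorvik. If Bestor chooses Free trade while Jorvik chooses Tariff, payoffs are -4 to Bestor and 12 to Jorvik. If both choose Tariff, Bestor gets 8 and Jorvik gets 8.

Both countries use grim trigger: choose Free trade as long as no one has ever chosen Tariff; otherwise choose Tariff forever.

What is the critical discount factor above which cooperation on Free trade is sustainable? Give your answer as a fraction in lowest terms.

1/4

One-period gain from deviating is 12 − 11 = 1. The loss is 11 − 8 = 3 in every subsequent period, with present value 3·β/(1−β).
Deviation is unprofitable when 3·β/(1−β) ≥ 1, i.e. β/(1−β) ≥ 1/3.
Equivalently β ≥ 1/(1+3) = 1/4.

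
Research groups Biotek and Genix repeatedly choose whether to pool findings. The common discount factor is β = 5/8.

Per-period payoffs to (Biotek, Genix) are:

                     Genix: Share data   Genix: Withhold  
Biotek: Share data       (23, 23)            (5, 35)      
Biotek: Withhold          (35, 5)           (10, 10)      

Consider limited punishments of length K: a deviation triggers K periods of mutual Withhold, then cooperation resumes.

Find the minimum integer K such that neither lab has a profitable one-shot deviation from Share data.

Need Σ_{k=1}^{K} β^k ≥ (35−23)/(23−10) = 0.9231 at β = 5/8.
At K = 1 the sum is 0.6250 < 0.9231; at K = 2 it is 1.0156 ≥ 0.9231.
So the minimum punishment length is K = 2.

2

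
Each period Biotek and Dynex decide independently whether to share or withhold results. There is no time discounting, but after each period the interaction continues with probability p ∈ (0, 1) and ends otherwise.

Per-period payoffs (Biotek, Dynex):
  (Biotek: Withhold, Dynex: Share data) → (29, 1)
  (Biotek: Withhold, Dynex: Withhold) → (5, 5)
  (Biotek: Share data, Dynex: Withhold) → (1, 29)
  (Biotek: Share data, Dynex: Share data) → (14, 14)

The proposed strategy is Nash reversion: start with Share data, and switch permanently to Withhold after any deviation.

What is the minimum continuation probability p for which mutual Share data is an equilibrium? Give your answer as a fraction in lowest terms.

With no time discounting, the continuation probability p plays the role of the discount factor.
Grim-trigger IC: 14/(1−p) ≥ 29 + 5p/(1−p) ⇒ p ≥ (29−14)/(29−5) = 5/8.

5/8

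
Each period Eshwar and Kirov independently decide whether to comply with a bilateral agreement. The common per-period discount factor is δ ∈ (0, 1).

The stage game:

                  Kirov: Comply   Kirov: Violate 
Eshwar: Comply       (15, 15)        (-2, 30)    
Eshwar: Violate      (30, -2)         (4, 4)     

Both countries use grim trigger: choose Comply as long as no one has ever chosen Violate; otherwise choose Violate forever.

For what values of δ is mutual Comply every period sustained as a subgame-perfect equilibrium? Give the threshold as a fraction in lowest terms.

15/26

15/(1−δ) ≥ 30 + 4δ/(1−δ)
15 ≥ 30 − 26δ
δ ≥ 15/26.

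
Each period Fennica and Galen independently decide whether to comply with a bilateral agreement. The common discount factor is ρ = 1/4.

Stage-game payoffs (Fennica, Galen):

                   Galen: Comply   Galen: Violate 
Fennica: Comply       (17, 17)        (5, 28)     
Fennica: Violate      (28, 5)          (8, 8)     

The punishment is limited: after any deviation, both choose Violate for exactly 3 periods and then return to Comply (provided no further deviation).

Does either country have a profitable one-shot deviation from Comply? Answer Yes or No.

Yes

Comparing payoff streams over the 4 periods until play realigns: cooperate → 17(1+ρ+…+ρ^3); deviate → 28 + 8(ρ+…+ρ^3).
Cooperation is sustained iff (17−8)(ρ+…+ρ^3) ≥ 28−17.
ρ+…+ρ^3 = 1/4·(1−(1/4)^3)/(1−1/4) = 0.3281, and (28−17)/(17−8) = 1.2222.
0.3281 < 1.2222, so cooperation is not sustainable.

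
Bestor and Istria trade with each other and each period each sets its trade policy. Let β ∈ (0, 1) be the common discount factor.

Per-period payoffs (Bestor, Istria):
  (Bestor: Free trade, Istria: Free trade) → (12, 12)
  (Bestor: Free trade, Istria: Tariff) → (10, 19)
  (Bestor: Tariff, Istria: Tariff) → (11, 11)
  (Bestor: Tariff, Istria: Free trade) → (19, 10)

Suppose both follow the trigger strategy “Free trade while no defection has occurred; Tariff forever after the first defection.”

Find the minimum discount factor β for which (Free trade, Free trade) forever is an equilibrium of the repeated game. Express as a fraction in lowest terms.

7/8

12/(1−β) ≥ 19 + 11β/(1−β)
12 ≥ 19 − 8β
β ≥ 7/8.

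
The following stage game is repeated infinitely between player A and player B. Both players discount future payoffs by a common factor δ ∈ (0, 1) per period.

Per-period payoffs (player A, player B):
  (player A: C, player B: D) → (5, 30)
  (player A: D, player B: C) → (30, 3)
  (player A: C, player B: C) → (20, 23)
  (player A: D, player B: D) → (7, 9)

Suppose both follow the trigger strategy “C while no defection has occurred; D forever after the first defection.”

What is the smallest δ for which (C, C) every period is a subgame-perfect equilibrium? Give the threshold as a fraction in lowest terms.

10/23

For player A: deviation gain 30−20 = 10, per-period punishment loss 20−7 = 13. IC gives δ ≥ 10/23.
For player B: gain 7, loss 14 per period, so δ ≥ 7/21 = 1/3.
The tighter constraint is player A's, so cooperation needs δ ≥ 10/23.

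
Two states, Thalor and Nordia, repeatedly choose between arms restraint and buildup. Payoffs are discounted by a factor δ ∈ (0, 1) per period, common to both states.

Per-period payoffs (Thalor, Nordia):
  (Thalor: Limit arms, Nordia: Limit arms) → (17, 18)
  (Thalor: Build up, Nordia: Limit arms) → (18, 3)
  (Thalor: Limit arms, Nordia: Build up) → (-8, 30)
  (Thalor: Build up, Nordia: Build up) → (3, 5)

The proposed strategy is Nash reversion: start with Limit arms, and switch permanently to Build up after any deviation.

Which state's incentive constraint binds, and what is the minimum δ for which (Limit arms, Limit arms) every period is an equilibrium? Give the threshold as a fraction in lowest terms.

Thalor: cooperation gives 17 each period; deviation gives 18 once then 3 forever.
  17/(1−δ) ≥ 18 + 3δ/(1−δ) ⇒ δ ≥ 1/15.
Nordia: cooperation gives 18 each period; deviation gives 30 once then 5 forever.
  δ ≥ 12/25.
Both must hold, so the binding constraint is Nordia's: δ ≥ 12/25.

Nordia; δ ≥ 12/25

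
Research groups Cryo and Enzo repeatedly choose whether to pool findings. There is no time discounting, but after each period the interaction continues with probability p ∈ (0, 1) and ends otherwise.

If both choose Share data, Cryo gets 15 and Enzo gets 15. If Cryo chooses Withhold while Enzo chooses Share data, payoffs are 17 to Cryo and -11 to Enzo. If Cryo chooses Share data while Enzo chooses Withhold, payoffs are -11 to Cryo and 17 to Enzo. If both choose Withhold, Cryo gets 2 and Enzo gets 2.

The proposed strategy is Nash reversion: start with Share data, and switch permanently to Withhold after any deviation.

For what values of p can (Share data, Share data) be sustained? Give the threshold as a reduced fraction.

2/15

Expected cooperation value is 15 + p·15 + p²·15 + … = 15/(1−p); deviation gives 17 + p·2/(1−p).
15 ≥ 17(1−p) + 2p ⇒ 15p ≥ 2 ⇒ p ≥ 2/15.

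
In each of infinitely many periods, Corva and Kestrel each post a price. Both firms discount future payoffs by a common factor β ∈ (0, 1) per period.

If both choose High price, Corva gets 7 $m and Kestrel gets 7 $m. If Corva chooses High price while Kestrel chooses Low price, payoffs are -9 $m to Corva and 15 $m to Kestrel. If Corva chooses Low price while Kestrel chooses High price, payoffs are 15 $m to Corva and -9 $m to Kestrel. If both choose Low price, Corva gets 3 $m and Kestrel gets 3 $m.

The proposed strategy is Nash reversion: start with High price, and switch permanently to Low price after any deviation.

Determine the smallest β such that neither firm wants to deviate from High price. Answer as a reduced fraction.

2/3

Cooperation forever yields 7 each period: 7/(1−β).
Deviating yields 15 once, then 3 forever: 15 + 3β/(1−β).
No profitable deviation requires 7/(1−β) ≥ 15 + 3β/(1−β).
Multiplying by (1−β): 7 ≥ 15(1−β) + 3β = 15 − 12β.
So 12β ≥ 8, i.e. β ≥ 8/12 = 2/3.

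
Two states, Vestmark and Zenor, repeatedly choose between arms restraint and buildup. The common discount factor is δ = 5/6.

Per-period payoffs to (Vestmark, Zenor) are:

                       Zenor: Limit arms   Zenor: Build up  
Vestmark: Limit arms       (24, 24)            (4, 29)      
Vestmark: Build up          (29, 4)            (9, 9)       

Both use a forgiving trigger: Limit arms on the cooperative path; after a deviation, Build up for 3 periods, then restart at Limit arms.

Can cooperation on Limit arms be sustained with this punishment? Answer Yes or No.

Yes

Comparing payoff streams over the 4 periods until play realigns: cooperate → 24(1+δ+…+δ^3); deviate → 29 + 9(δ+…+δ^3).
Cooperation is sustained iff (24−9)(δ+…+δ^3) ≥ 29−24.
δ+…+δ^3 = 5/6·(1−(5/6)^3)/(1−5/6) = 2.1065, and (29−24)/(24−9) = 0.3333.
2.1065 ≥ 0.3333, so cooperation is sustainable.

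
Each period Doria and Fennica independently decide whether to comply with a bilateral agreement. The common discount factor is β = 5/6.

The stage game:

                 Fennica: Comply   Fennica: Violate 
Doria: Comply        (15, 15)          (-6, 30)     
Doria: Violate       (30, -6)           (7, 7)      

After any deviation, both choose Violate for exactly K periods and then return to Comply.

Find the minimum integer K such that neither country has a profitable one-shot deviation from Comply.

IC: β(1−β^K)/(1−β) ≥ (30−15)/(15−7) = 15/8.
With β = 5/6: need 1 − β^K ≥ 15/8·(1−5/6)/(5/6), i.e. β^K ≤ 0.6250.
Since (5/6)^2 = 0.6944 and (5/6)^3 = 0.5787, the smallest such K is 3.

3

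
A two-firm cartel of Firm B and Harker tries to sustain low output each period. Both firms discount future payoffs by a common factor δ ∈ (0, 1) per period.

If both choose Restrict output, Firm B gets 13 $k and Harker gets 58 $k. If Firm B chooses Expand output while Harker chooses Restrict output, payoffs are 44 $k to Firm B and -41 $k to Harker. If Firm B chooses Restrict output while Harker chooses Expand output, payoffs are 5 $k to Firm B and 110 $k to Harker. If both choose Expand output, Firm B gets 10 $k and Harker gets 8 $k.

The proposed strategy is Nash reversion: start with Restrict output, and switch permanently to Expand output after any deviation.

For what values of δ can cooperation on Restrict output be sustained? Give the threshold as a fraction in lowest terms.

For Firm B: deviation gain 44−13 = 31, per-period punishment loss 13−10 = 3. IC gives δ ≥ 31/34.
For Harker: gain 52, loss 50 per period, so δ ≥ 52/102 = 26/51.
The tighter constraint is Firm B's, so cooperation needs δ ≥ 31/34.

31/34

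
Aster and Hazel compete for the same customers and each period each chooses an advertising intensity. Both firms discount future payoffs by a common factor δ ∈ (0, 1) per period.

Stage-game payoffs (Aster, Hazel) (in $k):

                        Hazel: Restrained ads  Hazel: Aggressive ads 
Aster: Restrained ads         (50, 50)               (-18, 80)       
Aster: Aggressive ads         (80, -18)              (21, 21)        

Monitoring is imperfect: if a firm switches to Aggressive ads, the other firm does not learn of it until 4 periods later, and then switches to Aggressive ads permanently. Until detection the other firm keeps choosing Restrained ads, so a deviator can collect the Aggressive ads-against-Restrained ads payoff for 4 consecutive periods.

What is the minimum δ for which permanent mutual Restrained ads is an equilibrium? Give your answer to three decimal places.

0.844

A deviator earns 80 for 4 periods, then 21 forever; cooperating earns 50 forever. Multiplying the IC by (1−δ):
50 ≥ 80(1−δ^4) + 21δ^4, so 59·δ^4 ≥ 30 and δ^4 ≥ 30/59.
δ ≥ (30/59)^(1/4) ≈ 0.844.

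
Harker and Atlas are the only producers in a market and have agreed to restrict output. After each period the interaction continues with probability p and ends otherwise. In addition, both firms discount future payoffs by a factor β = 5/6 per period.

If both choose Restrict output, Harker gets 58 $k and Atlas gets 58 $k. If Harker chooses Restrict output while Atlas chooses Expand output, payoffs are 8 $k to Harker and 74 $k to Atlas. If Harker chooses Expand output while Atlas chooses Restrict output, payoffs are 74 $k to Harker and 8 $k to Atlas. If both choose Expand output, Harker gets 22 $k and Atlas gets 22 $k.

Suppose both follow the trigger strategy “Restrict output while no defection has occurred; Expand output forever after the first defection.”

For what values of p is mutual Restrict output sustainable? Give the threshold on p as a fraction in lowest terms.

24/65

Expected continuation weight on next period's payoff is β·p = 5/6·p, which plays the role of the discount factor.
Cooperation requires 5/6·p ≥ (74−58)/(74−22) = 4/13, hence p ≥ 24/65.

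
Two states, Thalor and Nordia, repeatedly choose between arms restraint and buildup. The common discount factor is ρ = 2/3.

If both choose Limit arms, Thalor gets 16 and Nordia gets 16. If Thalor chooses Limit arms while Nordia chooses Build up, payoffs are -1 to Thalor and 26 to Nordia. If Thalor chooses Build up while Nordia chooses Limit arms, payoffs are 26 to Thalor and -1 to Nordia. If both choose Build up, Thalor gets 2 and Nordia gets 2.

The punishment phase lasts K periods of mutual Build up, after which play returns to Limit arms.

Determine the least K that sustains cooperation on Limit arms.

Need Σ_{k=1}^{K} ρ^k ≥ (26−16)/(16−2) = 0.7143 at ρ = 2/3.
At K = 1 the sum is 0.6667 < 0.7143; at K = 2 it is 1.1111 ≥ 0.7143.
So the minimum punishment length is K = 2.

2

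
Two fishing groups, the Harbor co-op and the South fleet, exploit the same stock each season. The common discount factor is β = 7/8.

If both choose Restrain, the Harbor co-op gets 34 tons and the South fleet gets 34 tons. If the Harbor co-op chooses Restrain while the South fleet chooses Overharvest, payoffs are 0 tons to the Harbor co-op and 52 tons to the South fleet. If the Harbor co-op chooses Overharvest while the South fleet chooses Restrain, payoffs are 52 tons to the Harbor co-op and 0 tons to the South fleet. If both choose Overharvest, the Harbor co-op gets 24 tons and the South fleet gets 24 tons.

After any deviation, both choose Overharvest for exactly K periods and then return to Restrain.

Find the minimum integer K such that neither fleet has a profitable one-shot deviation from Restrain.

3

Need Σ_{k=1}^{K} β^k ≥ (52−34)/(34−24) = 1.8000 at β = 7/8.
At K = 2 the sum is 1.6406 < 1.8000; at K = 3 it is 2.3105 ≥ 1.8000.
So the minimum punishment length is K = 3.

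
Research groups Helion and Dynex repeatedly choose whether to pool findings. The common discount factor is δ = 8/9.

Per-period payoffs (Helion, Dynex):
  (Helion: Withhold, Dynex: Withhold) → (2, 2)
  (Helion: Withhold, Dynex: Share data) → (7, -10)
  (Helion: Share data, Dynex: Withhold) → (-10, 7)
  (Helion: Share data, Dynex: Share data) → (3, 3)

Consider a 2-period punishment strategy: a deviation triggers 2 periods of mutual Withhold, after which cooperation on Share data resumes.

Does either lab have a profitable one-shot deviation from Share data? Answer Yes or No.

Yes

Comparing payoff streams over the 3 periods until play realigns: cooperate → 3(1+δ+…+δ^2); deviate → 7 + 2(δ+…+δ^2).
Cooperation is sustained iff (3−2)(δ+…+δ^2) ≥ 7−3.
δ+…+δ^2 = 8/9·(1−(8/9)^2)/(1−8/9) = 1.6790, and (7−3)/(3−2) = 4.0000.
1.6790 < 4.0000, so cooperation is not sustainable.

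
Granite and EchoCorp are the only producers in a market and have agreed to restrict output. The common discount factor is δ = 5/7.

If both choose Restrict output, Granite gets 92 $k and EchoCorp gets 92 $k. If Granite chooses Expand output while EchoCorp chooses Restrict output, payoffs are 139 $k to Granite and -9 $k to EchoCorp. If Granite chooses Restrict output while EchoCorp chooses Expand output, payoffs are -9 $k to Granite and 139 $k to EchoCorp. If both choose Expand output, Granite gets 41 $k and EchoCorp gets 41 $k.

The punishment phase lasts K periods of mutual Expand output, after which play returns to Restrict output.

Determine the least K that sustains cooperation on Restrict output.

IC: δ(1−δ^K)/(1−δ) ≥ (139−92)/(92−41) = 47/51.
With δ = 5/7: need 1 − δ^K ≥ 47/51·(1−5/7)/(5/7), i.e. δ^K ≤ 0.6314.
Since (5/7)^1 = 0.7143 and (5/7)^2 = 0.5102, the smallest such K is 2.

2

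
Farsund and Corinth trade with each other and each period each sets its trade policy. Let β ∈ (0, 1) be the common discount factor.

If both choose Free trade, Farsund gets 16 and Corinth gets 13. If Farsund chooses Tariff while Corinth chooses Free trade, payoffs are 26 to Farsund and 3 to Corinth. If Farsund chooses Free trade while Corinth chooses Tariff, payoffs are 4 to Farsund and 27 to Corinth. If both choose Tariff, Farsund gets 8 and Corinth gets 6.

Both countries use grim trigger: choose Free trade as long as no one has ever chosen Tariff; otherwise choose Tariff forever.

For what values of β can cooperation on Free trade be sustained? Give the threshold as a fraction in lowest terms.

2/3

Farsund's threshold: (26−16)/(26−8) = 5/9.
Corinth's threshold: (27−13)/(27−6) = 2/3.
5/9 < 2/3, so Corinth binds and β* = 2/3.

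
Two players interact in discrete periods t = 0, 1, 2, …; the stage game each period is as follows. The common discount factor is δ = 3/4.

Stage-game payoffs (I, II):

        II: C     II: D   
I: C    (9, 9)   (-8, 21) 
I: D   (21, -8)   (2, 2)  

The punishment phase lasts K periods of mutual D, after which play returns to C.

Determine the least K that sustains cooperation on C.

3

Need Σ_{k=1}^{K} δ^k ≥ (21−9)/(9−2) = 1.7143 at δ = 3/4.
At K = 2 the sum is 1.3125 < 1.7143; at K = 3 it is 1.7344 ≥ 1.7143.
So the minimum punishment length is K = 3.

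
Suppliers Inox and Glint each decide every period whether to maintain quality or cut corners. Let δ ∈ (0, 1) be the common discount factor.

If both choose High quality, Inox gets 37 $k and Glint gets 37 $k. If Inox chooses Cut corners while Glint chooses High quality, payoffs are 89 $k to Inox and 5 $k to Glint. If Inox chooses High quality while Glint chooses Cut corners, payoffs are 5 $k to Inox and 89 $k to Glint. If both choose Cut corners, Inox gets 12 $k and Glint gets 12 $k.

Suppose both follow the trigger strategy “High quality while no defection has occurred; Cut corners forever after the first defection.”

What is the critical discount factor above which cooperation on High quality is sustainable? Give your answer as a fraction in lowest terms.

52/77

One-period gain from deviating is 89 − 37 = 52. The loss is 37 − 12 = 25 in every subsequent period, with present value 25·δ/(1−δ).
Deviation is unprofitable when 25·δ/(1−δ) ≥ 52, i.e. δ/(1−δ) ≥ 52/25.
Equivalently δ ≥ 52/(52+25) = 52/77.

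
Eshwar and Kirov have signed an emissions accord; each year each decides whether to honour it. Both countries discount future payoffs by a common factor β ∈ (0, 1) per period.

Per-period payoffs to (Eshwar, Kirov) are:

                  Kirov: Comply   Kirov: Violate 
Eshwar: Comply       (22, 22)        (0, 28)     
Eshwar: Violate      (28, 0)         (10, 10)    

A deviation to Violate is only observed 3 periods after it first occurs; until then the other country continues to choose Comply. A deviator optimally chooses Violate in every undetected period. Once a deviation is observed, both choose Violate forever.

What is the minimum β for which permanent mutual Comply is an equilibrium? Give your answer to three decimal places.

The best deviation is to choose Violate for all 3 undetected periods, earning 28 each, then 10 forever once detected.
Deviation value: 28(1−β^3)/(1−β) + 10β^3/(1−β); cooperation value: 22/(1−β).
IC: 22 ≥ 28(1−β^3) + 10β^3 = 28 − 18β^3.
So β^3 ≥ 6/18 = 1/3, giving β ≥ (1/3)^(1/3) ≈ 0.693.

0.693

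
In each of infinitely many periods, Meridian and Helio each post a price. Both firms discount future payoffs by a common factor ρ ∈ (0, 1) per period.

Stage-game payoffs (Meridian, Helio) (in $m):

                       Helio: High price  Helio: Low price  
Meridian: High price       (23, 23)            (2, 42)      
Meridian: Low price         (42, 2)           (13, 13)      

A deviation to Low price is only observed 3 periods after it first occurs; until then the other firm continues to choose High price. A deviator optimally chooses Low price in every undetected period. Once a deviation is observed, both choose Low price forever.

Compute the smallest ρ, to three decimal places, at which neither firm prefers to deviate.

0.869

A deviator earns 42 for 3 periods, then 13 forever; cooperating earns 23 forever. Multiplying the IC by (1−ρ):
23 ≥ 42(1−ρ^3) + 13ρ^3, so 29·ρ^3 ≥ 19 and ρ^3 ≥ 19/29.
ρ ≥ (19/29)^(1/3) ≈ 0.869.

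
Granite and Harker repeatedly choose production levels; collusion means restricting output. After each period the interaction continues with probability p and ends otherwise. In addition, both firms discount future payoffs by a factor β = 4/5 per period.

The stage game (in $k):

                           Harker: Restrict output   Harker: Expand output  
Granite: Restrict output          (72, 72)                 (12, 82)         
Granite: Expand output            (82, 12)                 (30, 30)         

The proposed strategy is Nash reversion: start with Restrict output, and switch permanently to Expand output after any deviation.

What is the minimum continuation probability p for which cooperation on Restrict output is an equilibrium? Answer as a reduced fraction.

25/104

With continuation probability p and discount β, the effective per-period discount factor is βp.
Grim-trigger IC: βp ≥ (82−72)/(82−30) = 5/26.
So p ≥ (5/26)/(4/5) = 25/104.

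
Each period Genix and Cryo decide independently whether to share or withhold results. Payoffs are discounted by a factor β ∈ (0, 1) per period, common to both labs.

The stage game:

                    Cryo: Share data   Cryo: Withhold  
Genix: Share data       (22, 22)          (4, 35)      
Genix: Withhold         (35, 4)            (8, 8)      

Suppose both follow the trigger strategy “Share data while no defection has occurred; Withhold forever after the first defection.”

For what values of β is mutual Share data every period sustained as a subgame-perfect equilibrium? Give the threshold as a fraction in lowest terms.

13/27

22/(1−β) ≥ 35 + 8β/(1−β)
22 ≥ 35 − 27β
β ≥ 13/27.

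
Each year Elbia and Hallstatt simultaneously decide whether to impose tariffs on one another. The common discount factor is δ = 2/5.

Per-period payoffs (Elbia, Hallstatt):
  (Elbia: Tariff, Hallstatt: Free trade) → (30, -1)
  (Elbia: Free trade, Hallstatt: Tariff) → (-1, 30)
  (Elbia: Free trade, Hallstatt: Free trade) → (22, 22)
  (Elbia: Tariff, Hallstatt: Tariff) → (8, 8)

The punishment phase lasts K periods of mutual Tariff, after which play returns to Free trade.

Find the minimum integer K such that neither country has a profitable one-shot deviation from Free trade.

Need Σ_{k=1}^{K} δ^k ≥ (30−22)/(22−8) = 0.5714 at δ = 2/5.
At K = 2 the sum is 0.5600 < 0.5714; at K = 3 it is 0.6240 ≥ 0.5714.
So the minimum punishment length is K = 3.

3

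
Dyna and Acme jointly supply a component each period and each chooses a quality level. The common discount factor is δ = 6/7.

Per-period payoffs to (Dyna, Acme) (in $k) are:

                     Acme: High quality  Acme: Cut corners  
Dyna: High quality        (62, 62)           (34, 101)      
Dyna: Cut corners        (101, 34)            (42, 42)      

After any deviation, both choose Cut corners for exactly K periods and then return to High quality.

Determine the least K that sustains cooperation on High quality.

3

No profitable deviation requires (62−42)(δ+…+δ^K) ≥ 101−62, i.e. δ+…+δ^K ≥ 39/20 ≈ 1.9500.
With δ = 6/7, the partial sums are K=1: 0.8571, K=2: 1.5918, K=3: 2.2216.
K = 3 is the first length at which the sum reaches 1.9500.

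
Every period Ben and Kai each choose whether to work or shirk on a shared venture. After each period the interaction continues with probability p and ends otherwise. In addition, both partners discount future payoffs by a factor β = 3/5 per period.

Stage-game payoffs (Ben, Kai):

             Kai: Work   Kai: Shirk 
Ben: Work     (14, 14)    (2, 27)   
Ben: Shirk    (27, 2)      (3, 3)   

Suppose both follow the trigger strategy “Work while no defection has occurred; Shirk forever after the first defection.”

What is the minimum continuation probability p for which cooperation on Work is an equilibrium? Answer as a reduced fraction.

65/72

Expected continuation weight on next period's payoff is β·p = 3/5·p, which plays the role of the discount factor.
Cooperation requires 3/5·p ≥ (27−14)/(27−3) = 13/24, hence p ≥ 65/72.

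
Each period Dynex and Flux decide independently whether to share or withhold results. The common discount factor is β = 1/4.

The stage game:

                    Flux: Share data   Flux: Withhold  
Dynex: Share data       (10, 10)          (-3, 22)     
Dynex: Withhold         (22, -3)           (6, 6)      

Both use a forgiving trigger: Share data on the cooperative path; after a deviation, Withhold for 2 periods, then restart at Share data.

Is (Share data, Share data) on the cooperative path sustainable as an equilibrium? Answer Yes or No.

IC: β+…+β^2 ≥ (22−10)/(10−6) = 3.
At β = 1/4: partial sum = 0.3125 < 3.0000. Cooperation not sustainable.

No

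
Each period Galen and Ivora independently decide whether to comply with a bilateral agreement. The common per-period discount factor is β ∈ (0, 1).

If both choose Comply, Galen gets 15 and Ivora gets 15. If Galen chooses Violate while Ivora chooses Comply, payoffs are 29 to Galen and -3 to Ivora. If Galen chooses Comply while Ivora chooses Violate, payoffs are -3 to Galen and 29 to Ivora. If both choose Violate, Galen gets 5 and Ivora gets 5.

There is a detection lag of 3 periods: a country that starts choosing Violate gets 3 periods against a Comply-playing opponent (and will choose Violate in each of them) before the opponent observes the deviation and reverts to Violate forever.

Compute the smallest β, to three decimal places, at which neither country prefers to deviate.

Deviating for the 3 undetected periods gains 29−15 = 14 per period over cooperation, then loses 15−5 = 10 per period forever once punishment starts.
Gain: 14(1 + β + … + β^2); loss: 10·β^3/(1−β).
No profitable deviation ⇔ 14(1−β^3) ≤ 10·β^3, i.e. β^3 ≥ 14/(14+10) = 7/12.
Hence β ≥ (7/12)^(1/3) ≈ 0.836.

0.836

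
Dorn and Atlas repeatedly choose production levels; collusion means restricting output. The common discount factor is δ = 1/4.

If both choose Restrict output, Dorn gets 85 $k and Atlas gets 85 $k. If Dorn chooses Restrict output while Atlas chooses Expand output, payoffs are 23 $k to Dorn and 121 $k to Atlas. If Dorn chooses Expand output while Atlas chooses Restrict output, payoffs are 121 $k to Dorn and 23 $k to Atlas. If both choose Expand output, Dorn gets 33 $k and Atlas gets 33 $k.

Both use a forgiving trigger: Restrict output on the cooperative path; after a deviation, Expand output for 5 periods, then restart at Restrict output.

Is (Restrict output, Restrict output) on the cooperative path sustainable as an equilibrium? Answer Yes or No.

No

Comparing payoff streams over the 6 periods until play realigns: cooperate → 85(1+δ+…+δ^5); deviate → 121 + 33(δ+…+δ^5).
Cooperation is sustained iff (85−33)(δ+…+δ^5) ≥ 121−85.
δ+…+δ^5 = 1/4·(1−(1/4)^5)/(1−1/4) = 0.3330, and (121−85)/(85−33) = 0.6923.
0.3330 < 0.6923, so cooperation is not sustainable.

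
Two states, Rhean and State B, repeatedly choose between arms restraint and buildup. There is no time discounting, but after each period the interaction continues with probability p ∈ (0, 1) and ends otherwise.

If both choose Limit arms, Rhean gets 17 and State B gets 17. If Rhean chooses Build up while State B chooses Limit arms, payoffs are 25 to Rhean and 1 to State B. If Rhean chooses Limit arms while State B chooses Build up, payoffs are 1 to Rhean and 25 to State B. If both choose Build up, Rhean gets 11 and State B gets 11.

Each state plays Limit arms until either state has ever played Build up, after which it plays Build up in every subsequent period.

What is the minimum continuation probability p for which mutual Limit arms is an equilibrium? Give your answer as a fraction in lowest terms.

4/7

With no time discounting, the continuation probability p plays the role of the discount factor.
Grim-trigger IC: 17/(1−p) ≥ 25 + 11p/(1−p) ⇒ p ≥ (25−17)/(25−11) = 4/7.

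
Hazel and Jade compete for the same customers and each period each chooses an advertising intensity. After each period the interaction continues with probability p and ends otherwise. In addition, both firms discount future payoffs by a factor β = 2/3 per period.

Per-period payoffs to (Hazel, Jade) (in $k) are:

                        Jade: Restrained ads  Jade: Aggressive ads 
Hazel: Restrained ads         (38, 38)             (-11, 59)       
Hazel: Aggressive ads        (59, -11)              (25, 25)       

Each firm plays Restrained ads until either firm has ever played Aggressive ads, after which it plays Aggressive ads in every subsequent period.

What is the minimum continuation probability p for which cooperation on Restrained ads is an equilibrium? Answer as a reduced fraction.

63/68

Expected continuation weight on next period's payoff is β·p = 2/3·p, which plays the role of the discount factor.
Cooperation requires 2/3·p ≥ (59−38)/(59−25) = 21/34, hence p ≥ 63/68.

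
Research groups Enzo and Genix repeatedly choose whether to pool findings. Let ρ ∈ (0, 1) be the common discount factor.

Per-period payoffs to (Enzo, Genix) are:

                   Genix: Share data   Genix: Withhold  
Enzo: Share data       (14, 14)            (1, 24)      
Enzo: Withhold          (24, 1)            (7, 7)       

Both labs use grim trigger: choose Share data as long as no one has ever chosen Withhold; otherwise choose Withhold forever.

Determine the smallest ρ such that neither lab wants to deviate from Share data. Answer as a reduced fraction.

10/17

14/(1−ρ) ≥ 24 + 7ρ/(1−ρ)
14 ≥ 24 − 17ρ
ρ ≥ 10/17.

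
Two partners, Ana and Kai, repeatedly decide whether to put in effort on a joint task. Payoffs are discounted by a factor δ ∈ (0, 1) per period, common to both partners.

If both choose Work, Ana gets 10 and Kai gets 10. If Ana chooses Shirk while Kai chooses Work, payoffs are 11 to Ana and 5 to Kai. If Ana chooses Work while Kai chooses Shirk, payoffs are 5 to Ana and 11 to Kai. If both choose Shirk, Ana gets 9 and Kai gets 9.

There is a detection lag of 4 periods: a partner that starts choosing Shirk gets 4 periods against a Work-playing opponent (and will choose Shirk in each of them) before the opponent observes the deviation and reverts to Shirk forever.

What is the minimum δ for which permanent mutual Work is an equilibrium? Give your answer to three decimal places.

A deviator earns 11 for 4 periods, then 9 forever; cooperating earns 10 forever. Multiplying the IC by (1−δ):
10 ≥ 11(1−δ^4) + 9δ^4, so 2·δ^4 ≥ 1 and δ^4 ≥ 1/2.
δ ≥ (1/2)^(1/4) ≈ 0.841.

0.841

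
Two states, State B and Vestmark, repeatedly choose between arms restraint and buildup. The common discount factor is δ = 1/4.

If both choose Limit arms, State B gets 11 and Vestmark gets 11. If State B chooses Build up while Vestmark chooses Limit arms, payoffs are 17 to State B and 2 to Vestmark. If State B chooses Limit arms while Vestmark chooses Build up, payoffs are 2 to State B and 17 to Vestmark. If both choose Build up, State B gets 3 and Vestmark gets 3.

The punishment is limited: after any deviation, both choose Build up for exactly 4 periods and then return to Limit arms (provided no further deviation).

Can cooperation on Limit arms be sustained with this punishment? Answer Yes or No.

A one-shot deviation gives 17 now, then 3 for 4 periods, then back to 11.
Gain from deviating: (17−11) today; loss: (11−3) in each of the next 4 periods.
No-deviation condition: (11−3)(δ+…+δ^4) ≥ 17−11, i.e. δ+…+δ^4 ≥ 3/4.
At δ = 1/4: δ+…+δ^4 = 0.3320 < 0.7500.
So cooperation is not sustainable.

No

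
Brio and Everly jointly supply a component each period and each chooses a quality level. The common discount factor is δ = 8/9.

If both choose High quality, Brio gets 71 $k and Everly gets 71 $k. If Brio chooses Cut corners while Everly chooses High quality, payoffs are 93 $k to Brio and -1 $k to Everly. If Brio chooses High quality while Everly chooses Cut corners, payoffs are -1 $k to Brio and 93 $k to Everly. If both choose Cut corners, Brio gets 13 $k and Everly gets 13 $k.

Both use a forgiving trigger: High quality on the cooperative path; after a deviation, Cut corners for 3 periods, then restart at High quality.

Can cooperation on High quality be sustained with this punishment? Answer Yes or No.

Comparing payoff streams over the 4 periods until play realigns: cooperate → 71(1+δ+…+δ^3); deviate → 93 + 13(δ+…+δ^3).
Cooperation is sustained iff (71−13)(δ+…+δ^3) ≥ 93−71.
δ+…+δ^3 = 8/9·(1−(8/9)^3)/(1−8/9) = 2.3813, and (93−71)/(71−13) = 0.3793.
2.3813 ≥ 0.3793, so cooperation is sustainable.

Yes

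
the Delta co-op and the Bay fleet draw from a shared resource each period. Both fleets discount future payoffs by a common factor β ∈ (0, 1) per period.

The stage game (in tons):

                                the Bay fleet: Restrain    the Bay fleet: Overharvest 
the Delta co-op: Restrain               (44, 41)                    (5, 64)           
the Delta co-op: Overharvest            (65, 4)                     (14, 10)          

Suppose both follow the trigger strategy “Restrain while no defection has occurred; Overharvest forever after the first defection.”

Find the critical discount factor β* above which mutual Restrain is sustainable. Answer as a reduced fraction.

23/54

the Delta co-op's threshold: (65−44)/(65−14) = 7/17.
the Bay fleet's threshold: (64−41)/(64−10) = 23/54.
7/17 < 23/54, so the Bay fleet binds and β* = 23/54.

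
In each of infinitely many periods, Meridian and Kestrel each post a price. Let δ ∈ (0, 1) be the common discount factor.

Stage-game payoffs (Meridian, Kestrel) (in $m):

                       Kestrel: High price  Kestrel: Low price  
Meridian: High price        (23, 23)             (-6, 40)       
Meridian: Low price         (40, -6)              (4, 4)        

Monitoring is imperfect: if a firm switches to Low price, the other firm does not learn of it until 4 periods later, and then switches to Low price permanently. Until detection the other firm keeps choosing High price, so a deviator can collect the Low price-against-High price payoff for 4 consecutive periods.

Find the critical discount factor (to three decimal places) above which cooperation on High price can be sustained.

0.829

Deviating for the 4 undetected periods gains 40−23 = 17 per period over cooperation, then loses 23−4 = 19 per period forever once punishment starts.
Gain: 17(1 + δ + … + δ^3); loss: 19·δ^4/(1−δ).
No profitable deviation ⇔ 17(1−δ^4) ≤ 19·δ^4, i.e. δ^4 ≥ 17/(17+19) = 17/36.
Hence δ ≥ (17/36)^(1/4) ≈ 0.829.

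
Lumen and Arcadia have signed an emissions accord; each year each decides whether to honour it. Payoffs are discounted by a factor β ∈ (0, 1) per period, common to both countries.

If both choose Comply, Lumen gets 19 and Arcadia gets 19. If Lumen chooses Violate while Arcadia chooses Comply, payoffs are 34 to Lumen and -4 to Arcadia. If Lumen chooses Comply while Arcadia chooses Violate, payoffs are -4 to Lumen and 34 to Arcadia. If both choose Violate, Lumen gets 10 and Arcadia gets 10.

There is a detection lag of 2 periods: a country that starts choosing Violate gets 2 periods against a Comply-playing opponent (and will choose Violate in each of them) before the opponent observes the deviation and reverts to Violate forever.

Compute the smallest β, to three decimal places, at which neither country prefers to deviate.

0.791

The best deviation is to choose Violate for all 2 undetected periods, earning 34 each, then 10 forever once detected.
Deviation value: 34(1−β^2)/(1−β) + 10β^2/(1−β); cooperation value: 19/(1−β).
IC: 19 ≥ 34(1−β^2) + 10β^2 = 34 − 24β^2.
So β^2 ≥ 15/24 = 5/8, giving β ≥ (5/8)^(1/2) ≈ 0.791.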